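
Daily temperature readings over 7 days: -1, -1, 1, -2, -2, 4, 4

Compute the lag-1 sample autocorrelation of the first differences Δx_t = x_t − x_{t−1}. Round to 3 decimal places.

-0.242

First differences Δx: 0, 2, -3, 0, 6, 0
Mean of differences = 0.8333
Numerator Σ(Δx_t−Δx̄)(Δx_{t+1}−Δx̄) = -10.8611
Denominator Σ(Δx_t−Δx̄)² = 44.8333
r_1(Δx) = -10.8611 / 44.8333 = -0.242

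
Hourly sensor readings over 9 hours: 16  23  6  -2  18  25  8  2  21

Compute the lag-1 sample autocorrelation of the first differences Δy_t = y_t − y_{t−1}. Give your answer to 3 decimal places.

First differences Δy: 7, -17, -8, 20, 7, -17, -6, 19
Mean of differences = 0.6250
Numerator Σ(Δy_t−Δȳ)(Δy_{t+1}−Δȳ) = -121.2656
Denominator Σ(Δy_t−Δȳ)² = 1533.8750
r_1(Δy) = -121.2656 / 1533.8750 = -0.079

-0.079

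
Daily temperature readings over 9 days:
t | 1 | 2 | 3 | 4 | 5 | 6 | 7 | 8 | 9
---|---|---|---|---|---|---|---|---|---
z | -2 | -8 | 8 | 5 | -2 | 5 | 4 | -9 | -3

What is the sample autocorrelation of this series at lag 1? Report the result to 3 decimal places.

-0.056

Mean z̄ = (-2 − 8 + 8 + 5 − 2 + 5 + 4 − 9 − 3)/9 = -0.2222
Numerator Σ_{t=1}^{8}(z_t−z̄)(z_{t+1}−z̄) = -16.3827
Denominator Σ(z_t−z̄)² = 291.5556
r_1 = -16.3827 / 291.5556 = -0.056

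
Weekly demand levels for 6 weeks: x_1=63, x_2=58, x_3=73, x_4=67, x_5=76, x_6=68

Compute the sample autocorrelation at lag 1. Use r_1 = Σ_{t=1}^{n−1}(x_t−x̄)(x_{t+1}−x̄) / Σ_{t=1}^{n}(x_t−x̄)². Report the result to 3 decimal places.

-0.057

Mean x̄ = (63 + 58 + 73 + 67 + 76 + 68)/6 = 67.5000
Deviations from mean: -4.5000, -9.5000, 5.5000, -0.5000, 8.5000, 0.5000
Σ(x_t−x̄)(x_{t+1}−x̄) = (42.7500) + (-52.2500) + (-2.7500) + (-4.2500) + (4.2500) = -12.2500
Denominator Σ(x_t−x̄)² = 213.5000
r_1 = -12.2500 / 213.5000 = -0.057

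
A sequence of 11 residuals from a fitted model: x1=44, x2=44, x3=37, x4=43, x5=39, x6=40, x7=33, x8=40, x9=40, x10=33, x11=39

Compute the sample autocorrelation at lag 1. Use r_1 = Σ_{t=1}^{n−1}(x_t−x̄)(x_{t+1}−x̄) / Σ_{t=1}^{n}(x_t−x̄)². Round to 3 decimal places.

Mean x̄ = (44 + 44 + 37 + 43 + 39 + 40 + 33 + 40 + 40 + 33 + 39)/11 = 39.2727
Numerator Σ_{t=1}^{10}(x_t−x̄)(x_{t+1}−x̄) = -9.5289
Denominator Σ(x_t−x̄)² = 144.1818
r_1 = -9.5289 / 144.1818 = -0.066

-0.066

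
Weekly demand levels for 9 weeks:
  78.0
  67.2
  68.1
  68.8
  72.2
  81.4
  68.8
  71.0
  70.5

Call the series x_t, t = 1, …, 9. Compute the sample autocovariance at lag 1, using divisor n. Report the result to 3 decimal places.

Mean x̄ = (78.0 + 67.2 + 68.1 + 68.8 + 72.2 + 81.4 + 68.8 + 71.0 + 70.5)/9 = 71.7778
Σ_{t=1}^{8}(x_t−x̄)(x_{t+1}−x̄) = -23.2338
γ_1 = -23.2338 / 9 = -2.582

-2.582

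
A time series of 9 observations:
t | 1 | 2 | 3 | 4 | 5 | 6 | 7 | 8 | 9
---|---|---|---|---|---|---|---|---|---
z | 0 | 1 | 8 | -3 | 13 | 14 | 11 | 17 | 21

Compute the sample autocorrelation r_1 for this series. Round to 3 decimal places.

0.343

Mean z̄ = (0 + 1 + 8 − 3 + 13 + 14 + 11 + 17 + 21)/9 = 9.1111
Numerator Σ_{t=1}^{8}(z_t−z̄)(z_{t+1}−z̄) = 186.2099
Denominator Σ(z_t−z̄)² = 542.8889
r_1 = 186.2099 / 542.8889 = 0.343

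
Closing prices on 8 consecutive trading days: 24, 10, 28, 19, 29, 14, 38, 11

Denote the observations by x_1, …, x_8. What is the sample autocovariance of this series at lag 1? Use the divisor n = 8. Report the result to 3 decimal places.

-61.611

Mean x̄ = (24 + 10 + 28 + 19 + 29 + 14 + 38 + 11)/8 = 21.6250
Σ_{t=1}^{7}(x_t−x̄)(x_{t+1}−x̄) = -492.8906
γ_1 = -492.8906 / 8 = -61.611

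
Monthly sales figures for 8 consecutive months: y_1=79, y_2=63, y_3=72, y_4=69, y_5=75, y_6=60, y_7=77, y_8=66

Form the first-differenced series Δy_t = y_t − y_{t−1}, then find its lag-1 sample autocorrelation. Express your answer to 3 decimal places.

First differences Δy: -16, 9, -3, 6, -15, 17, -11
Mean of differences = -1.8571
Numerator Σ(Δy_t−Δȳ)(Δy_{t+1}−Δȳ) = -698.4490
Denominator Σ(Δy_t−Δȳ)² = 992.8571
r_1(Δy) = -698.4490 / 992.8571 = -0.703

-0.703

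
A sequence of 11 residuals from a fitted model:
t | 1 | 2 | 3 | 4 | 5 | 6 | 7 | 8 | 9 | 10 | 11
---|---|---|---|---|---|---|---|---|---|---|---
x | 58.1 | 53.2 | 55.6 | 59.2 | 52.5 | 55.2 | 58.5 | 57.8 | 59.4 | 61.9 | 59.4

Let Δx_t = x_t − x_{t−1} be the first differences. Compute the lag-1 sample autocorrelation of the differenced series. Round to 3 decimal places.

-0.357

First differences Δx: -4.9, 2.4, 3.6, -6.7, 2.7, 3.3, -0.7, 1.6, 2.5, -2.5
Mean of differences = 0.1300
Numerator Σ(Δx_t−Δx̄)(Δx_{t+1}−Δx̄) = -43.2479
Denominator Σ(Δx_t−Δx̄)² = 121.1810
r_1(Δx) = -43.2479 / 121.1810 = -0.357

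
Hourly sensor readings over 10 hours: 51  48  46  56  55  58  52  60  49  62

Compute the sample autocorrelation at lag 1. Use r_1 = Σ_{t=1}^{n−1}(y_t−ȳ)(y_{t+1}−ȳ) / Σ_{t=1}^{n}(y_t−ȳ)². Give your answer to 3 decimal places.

-0.141

Mean ȳ = (51 + 48 + 46 + 56 + 55 + 58 + 52 + 60 + 49 + 62)/10 = 53.7000
Numerator Σ_{t=1}^{9}(y_t−ȳ)(y_{t+1}−ȳ) = -36.4900
Denominator Σ(y_t−ȳ)² = 258.1000
r_1 = -36.4900 / 258.1000 = -0.141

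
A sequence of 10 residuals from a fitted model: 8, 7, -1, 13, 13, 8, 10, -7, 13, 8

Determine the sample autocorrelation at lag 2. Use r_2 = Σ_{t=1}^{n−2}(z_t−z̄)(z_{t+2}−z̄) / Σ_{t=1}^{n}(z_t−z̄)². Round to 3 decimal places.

-0.108

Mean z̄ = (8 + 7 − 1 + 13 + 13 + 8 + 10 − 7 + 13 + 8)/10 = 7.2000
Numerator Σ_{t=1}^{8}(z_t−z̄)(z_{t+2}−z̄) = -40.8800
Denominator Σ(z_t−z̄)² = 379.6000
r_2 = -40.8800 / 379.6000 = -0.108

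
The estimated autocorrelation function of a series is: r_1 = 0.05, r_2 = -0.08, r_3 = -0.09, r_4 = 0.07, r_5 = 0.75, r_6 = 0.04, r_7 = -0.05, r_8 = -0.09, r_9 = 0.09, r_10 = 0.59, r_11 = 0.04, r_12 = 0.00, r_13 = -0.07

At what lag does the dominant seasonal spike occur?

The largest autocorrelation is r_5 = 0.75, with a weaker echo at lag 10 (0.59); the remaining lags stay at or below 0.09.
The dominant spike at lag 5 indicates a seasonal period of 5.

5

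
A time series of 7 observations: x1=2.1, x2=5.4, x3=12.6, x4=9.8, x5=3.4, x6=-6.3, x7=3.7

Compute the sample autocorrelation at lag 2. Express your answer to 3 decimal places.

Mean x̄ = (2.1 + 5.4 + 12.6 + 9.8 + 3.4 − 6.3 + 3.7)/7 = 4.3857
Deviations from mean: -2.2857, 1.0143, 8.2143, 5.4143, -0.9857, -10.6857, -0.6857
Σ(x_t−x̄)(x_{t+2}−x̄) = (-18.7755) + (5.4916) + (-8.0969) + (-57.8555) + (0.6759) = -78.5604
Denominator Σ(x_t−x̄)² = 218.6686
r_2 = -78.5604 / 218.6686 = -0.359

-0.359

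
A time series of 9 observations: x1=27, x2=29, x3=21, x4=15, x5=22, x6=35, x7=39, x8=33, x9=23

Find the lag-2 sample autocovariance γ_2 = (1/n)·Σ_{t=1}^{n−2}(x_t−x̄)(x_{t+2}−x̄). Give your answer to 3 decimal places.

-16.632

Mean x̄ = (27 + 29 + 21 + 15 + 22 + 35 + 39 + 33 + 23)/9 = 27.1111
Σ_{t=1}^{7}(x_t−x̄)(x_{t+2}−x̄) = -149.6914
γ_2 = -149.6914 / 9 = -16.632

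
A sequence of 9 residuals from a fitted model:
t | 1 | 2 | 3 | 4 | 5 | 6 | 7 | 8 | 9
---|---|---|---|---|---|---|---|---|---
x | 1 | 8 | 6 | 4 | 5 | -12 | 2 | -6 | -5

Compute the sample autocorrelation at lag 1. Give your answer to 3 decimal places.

0.090

Mean x̄ = (1 + 8 + 6 + 4 + 5 − 12 + 2 − 6 − 5)/9 = 0.3333
Numerator Σ_{t=1}^{8}(x_t−x̄)(x_{t+1}−x̄) = 31.5556
Denominator Σ(x_t−x̄)² = 350.0000
r_1 = 31.5556 / 350.0000 = 0.090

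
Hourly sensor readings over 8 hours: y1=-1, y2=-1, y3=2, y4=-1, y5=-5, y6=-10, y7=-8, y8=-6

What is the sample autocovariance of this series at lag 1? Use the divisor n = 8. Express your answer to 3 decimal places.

Mean ȳ = (-1 − 1 + 2 − 1 − 5 − 10 − 8 − 6)/8 = -3.7500
Deviations: 2.7500, 2.7500, 5.7500, 2.7500, -1.2500, -6.2500, -4.2500, -2.2500
Σ_{t=1}^{7}(y_t−ȳ)(y_{t+1}−ȳ) = 79.6875
γ_1 = 79.6875 / 8 = 9.961

9.961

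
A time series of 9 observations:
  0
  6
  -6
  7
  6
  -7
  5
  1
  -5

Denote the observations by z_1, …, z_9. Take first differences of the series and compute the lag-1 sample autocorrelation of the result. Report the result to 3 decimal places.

-0.578

First differences Δz: 6, -12, 13, -1, -13, 12, -4, -6
Mean of differences = -0.6250
Numerator Σ(Δz_t−Δz̄)(Δz_{t+1}−Δz̄) = -411.5156
Denominator Σ(Δz_t−Δz̄)² = 711.8750
r_1(Δz) = -411.5156 / 711.8750 = -0.578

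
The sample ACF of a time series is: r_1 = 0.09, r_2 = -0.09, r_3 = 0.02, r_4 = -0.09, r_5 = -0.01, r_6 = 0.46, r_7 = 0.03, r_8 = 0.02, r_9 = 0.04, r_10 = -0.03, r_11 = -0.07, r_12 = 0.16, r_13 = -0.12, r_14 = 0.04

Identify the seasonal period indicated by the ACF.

6

The largest autocorrelation is r_6 = 0.46, with a weaker echo at lag 12 (0.16); the remaining lags stay at or below 0.09.
The dominant spike at lag 6 indicates a seasonal period of 6.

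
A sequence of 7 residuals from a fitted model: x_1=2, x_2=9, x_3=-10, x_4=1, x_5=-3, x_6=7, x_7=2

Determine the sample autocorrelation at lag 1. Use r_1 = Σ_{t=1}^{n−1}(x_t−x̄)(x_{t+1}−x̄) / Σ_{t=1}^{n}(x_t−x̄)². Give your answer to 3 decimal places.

Mean x̄ = (2 + 9 − 10 + 1 − 3 + 7 + 2)/7 = 1.1429
Deviations from mean: 0.8571, 7.8571, -11.1429, -0.1429, -4.1429, 5.8571, 0.8571
Σ(x_t−x̄)(x_{t+1}−x̄) = (6.7347) + (-87.5510) + (1.5918) + (0.5918) + (-24.2653) + (5.0204) = -97.8776
Denominator Σ(x_t−x̄)² = 238.8571
r_1 = -97.8776 / 238.8571 = -0.410

-0.410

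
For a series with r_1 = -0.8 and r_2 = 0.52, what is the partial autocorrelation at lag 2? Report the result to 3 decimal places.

-0.333

φ_{22} = (r_2 − r_1²) / (1 − r_1²)
r_1² = (-0.8)² = 0.64
Numerator = 0.52 − 0.6400 = -0.1200; denominator = 1 − 0.6400 = 0.3600
φ_{22} = -0.1200 / 0.3600 = -0.333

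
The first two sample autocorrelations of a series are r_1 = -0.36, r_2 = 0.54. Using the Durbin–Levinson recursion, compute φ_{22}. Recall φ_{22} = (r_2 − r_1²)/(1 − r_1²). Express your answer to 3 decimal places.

0.472

φ_{22} = (r_2 − r_1²) / (1 − r_1²)
r_1² = (-0.36)² = 0.1296
Numerator = 0.54 − 0.1296 = 0.4104; denominator = 1 − 0.1296 = 0.8704
φ_{22} = 0.4104 / 0.8704 = 0.472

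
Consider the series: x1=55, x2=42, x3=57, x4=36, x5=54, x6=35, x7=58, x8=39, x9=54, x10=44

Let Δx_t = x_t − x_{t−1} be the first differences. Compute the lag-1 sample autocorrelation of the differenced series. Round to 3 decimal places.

-0.928

First differences Δx: -13, 15, -21, 18, -19, 23, -19, 15, -10
Mean of differences = -1.2222
Numerator Σ(Δx_t−Δx̄)(Δx_{t+1}−Δx̄) = -2525.8272
Denominator Σ(Δx_t−Δx̄)² = 2721.5556
r_1(Δx) = -2525.8272 / 2721.5556 = -0.928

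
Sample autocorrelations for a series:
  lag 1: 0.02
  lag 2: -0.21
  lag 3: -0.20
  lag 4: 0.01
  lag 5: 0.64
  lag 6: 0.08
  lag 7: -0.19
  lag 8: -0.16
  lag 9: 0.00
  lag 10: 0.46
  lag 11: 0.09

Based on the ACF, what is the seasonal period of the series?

The largest autocorrelation is r_5 = 0.64, with a weaker echo at lag 10 (0.46); the remaining lags stay at or below 0.09.
The dominant spike at lag 5 indicates a seasonal period of 5.

5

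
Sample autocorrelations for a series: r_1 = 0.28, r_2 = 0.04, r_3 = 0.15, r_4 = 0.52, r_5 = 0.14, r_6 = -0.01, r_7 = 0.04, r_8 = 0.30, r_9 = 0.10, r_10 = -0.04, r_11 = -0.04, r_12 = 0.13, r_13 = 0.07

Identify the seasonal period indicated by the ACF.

The largest autocorrelation is r_4 = 0.52, with a weaker echo at lag 8 (0.30); the remaining lags stay at or below 0.28. The elevated value at lag 1 (0.28), dropping to 0.04 at lag 2, reflects decaying short-term dependence rather than seasonality.
The dominant spike at lag 4 indicates a seasonal period of 4.

4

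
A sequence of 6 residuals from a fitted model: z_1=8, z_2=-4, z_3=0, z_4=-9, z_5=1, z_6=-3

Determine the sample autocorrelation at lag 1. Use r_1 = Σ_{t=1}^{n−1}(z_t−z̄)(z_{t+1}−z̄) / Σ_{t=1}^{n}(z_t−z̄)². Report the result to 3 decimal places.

Mean z̄ = (8 − 4 + 0 − 9 + 1 − 3)/6 = -1.1667
Numerator Σ_{t=1}^{5}(z_t−z̄)(z_{t+1}−z̄) = -59.3611
Denominator Σ(z_t−z̄)² = 162.8333
r_1 = -59.3611 / 162.8333 = -0.365

-0.365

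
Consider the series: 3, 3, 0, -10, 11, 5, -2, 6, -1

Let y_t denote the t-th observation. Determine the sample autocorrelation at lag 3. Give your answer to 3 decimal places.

Mean ȳ = (3 + 3 + 0 − 10 + 11 + 5 − 2 + 6 − 1)/9 = 1.6667
Σ(y_t−ȳ)(y_{t+3}−ȳ) = (-15.5556) + (12.4444) + (-5.5556) + (42.7778) + (40.4444) + (-8.8889) = 65.6667
Denominator Σ(y_t−ȳ)² = 280.0000
r_3 = 65.6667 / 280.0000 = 0.235

0.235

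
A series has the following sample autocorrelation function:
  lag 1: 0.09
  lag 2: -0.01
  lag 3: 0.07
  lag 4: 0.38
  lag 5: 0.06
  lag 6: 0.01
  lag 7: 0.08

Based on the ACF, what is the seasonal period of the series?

4

The largest autocorrelation is r_4 = 0.38; the remaining lags stay at or below 0.09.
The dominant spike at lag 4 indicates a seasonal period of 4.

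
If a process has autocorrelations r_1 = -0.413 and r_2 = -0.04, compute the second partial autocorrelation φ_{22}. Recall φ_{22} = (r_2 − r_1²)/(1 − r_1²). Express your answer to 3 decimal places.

φ_{22} = (r_2 − r_1²) / (1 − r_1²)
r_1² = (-0.413)² = 0.170569
Numerator = -0.04 − 0.1706 = -0.2106; denominator = 1 − 0.1706 = 0.8294
φ_{22} = -0.2106 / 0.8294 = -0.254

-0.254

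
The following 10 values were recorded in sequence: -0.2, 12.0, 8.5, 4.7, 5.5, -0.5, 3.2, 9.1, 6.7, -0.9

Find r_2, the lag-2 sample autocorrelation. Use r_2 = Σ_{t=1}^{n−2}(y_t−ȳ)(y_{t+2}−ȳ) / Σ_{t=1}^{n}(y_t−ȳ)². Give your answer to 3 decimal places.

-0.383

Mean ȳ = (-0.2 + 12.0 + 8.5 + 4.7 + 5.5 − 0.5 + 3.2 + 9.1 + 6.7 − 0.9)/10 = 4.8100
Numerator Σ_{t=1}^{8}(y_t−ȳ)(y_{t+2}−ȳ) = -67.5772
Denominator Σ(y_t−ȳ)² = 176.2690
r_2 = -67.5772 / 176.2690 = -0.383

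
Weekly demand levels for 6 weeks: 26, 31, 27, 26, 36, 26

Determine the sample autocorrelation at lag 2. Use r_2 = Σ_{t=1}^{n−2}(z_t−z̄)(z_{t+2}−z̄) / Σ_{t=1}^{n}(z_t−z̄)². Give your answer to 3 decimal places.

Mean z̄ = (26 + 31 + 27 + 26 + 36 + 26)/6 = 28.6667
Deviations from mean: -2.6667, 2.3333, -1.6667, -2.6667, 7.3333, -2.6667
Σ(z_t−z̄)(z_{t+2}−z̄) = (4.4444) + (-6.2222) + (-12.2222) + (7.1111) = -6.8889
Denominator Σ(z_t−z̄)² = 83.3333
r_2 = -6.8889 / 83.3333 = -0.083

-0.083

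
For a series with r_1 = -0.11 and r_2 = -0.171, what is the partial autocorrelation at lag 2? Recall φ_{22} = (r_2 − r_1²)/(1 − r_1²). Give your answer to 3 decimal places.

φ_{22} = (r_2 − r_1²) / (1 − r_1²)
r_1² = (-0.11)² = 0.0121
Numerator = -0.171 − 0.0121 = -0.1831; denominator = 1 − 0.0121 = 0.9879
φ_{22} = -0.1831 / 0.9879 = -0.185

-0.185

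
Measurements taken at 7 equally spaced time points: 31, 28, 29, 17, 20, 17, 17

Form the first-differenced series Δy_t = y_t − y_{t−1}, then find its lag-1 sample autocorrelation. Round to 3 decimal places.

First differences Δy: -3, 1, -12, 3, -3, 0
Mean of differences = -2.3333
Numerator Σ(Δy_t−Δȳ)(Δy_{t+1}−Δȳ) = -91.1111
Denominator Σ(Δy_t−Δȳ)² = 139.3333
r_1(Δy) = -91.1111 / 139.3333 = -0.654

-0.654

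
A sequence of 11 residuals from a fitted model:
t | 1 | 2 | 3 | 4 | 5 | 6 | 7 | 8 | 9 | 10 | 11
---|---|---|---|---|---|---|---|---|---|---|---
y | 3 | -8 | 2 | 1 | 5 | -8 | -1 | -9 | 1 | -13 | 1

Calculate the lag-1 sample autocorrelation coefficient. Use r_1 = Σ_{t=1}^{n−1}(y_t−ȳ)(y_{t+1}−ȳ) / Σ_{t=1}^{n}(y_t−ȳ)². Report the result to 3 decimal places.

Mean ȳ = (3 − 8 + 2 + 1 + 5 − 8 − 1 − 9 + 1 − 13 + 1)/11 = -2.3636
Numerator Σ_{t=1}^{10}(y_t−ȳ)(y_{t+1}−ȳ) = -167.4959
Denominator Σ(y_t−ȳ)² = 358.5455
r_1 = -167.4959 / 358.5455 = -0.467

-0.467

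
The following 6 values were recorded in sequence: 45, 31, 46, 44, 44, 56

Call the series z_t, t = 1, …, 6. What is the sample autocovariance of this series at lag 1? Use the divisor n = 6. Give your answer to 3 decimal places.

-5.907

Mean z̄ = (45 + 31 + 46 + 44 + 44 + 56)/6 = 44.3333
Σ_{t=1}^{5}(z_t−z̄)(z_{t+1}−z̄) = -35.4444
γ_1 = -35.4444 / 6 = -5.907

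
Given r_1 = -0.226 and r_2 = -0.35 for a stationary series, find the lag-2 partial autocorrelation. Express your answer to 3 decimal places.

-0.423

φ_{22} = (r_2 − r_1²) / (1 − r_1²)
r_1² = (-0.226)² = 0.051076
Numerator = -0.35 − 0.0511 = -0.4011; denominator = 1 − 0.0511 = 0.9489
φ_{22} = -0.4011 / 0.9489 = -0.423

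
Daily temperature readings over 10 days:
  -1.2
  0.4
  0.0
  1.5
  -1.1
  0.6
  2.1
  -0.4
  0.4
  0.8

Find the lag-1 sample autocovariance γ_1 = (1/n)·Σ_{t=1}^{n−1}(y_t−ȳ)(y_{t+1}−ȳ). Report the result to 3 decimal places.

-0.339

Mean ȳ = (-1.2 + 0.4 + 0.0 + 1.5 − 1.1 + 0.6 + 2.1 − 0.4 + 0.4 + 0.8)/10 = 0.3100
Σ_{t=1}^{9}(y_t−ȳ)(y_{t+1}−ȳ) = -3.3911
γ_1 = -3.3911 / 10 = -0.339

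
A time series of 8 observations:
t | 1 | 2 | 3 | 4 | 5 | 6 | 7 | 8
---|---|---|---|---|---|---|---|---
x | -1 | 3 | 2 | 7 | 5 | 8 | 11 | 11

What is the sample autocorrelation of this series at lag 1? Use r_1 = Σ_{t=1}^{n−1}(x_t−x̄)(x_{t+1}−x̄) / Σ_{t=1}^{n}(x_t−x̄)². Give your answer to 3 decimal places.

Mean x̄ = (-1 + 3 + 2 + 7 + 5 + 8 + 11 + 11)/8 = 5.7500
Deviations from mean: -6.7500, -2.7500, -3.7500, 1.2500, -0.7500, 2.2500, 5.2500, 5.2500
Σ(x_t−x̄)(x_{t+1}−x̄) = (18.5625) + (10.3125) + (-4.6875) + (-0.9375) + (-1.6875) + (11.8125) + (27.5625) = 60.9375
Denominator Σ(x_t−x̄)² = 129.5000
r_1 = 60.9375 / 129.5000 = 0.471

0.471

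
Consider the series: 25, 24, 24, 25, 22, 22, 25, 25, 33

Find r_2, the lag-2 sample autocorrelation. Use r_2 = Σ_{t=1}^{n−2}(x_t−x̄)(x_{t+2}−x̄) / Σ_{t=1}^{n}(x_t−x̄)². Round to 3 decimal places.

Mean x̄ = (25 + 24 + 24 + 25 + 22 + 22 + 25 + 25 + 33)/9 = 25.0000
Σ(x_t−x̄)(x_{t+2}−x̄) = (0.0000) + (0.0000) + (3.0000) + (0.0000) + (0.0000) + (0.0000) + (0.0000) = 3.0000
Denominator Σ(x_t−x̄)² = 84.0000
r_2 = 3.0000 / 84.0000 = 0.036

0.036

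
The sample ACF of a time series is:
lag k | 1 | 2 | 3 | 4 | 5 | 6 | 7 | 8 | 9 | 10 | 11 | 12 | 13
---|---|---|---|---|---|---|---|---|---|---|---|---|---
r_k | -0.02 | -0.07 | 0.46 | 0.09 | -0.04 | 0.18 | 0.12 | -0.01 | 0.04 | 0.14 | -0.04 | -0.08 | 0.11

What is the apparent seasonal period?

3

The largest autocorrelation is r_3 = 0.46, with a weaker echo at lag 6 (0.18); the remaining lags stay at or below 0.14.
The dominant spike at lag 3 indicates a seasonal period of 3.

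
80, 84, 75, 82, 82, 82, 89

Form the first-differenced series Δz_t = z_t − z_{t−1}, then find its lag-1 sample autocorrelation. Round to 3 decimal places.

First differences Δz: 4, -9, 7, 0, 0, 7
Mean of differences = 1.5000
Numerator Σ(Δz_t−Δz̄)(Δz_{t+1}−Δz̄) = -98.2500
Denominator Σ(Δz_t−Δz̄)² = 181.5000
r_1(Δz) = -98.2500 / 181.5000 = -0.541

-0.541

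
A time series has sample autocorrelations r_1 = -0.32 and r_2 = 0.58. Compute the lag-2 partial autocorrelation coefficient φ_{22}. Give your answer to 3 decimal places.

φ_{22} = (r_2 − r_1²) / (1 − r_1²)
r_1² = (-0.32)² = 0.1024
Numerator = 0.58 − 0.1024 = 0.4776; denominator = 1 − 0.1024 = 0.8976
φ_{22} = 0.4776 / 0.8976 = 0.532

0.532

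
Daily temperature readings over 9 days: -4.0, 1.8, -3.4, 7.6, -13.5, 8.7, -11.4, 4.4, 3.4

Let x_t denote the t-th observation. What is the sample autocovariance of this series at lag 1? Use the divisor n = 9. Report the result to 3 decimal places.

-44.247

Mean x̄ = (-4.0 + 1.8 − 3.4 + 7.6 − 13.5 + 8.7 − 11.4 + 4.4 + 3.4)/9 = -0.7111
Σ_{t=1}^{8}(x_t−x̄)(x_{t+1}−x̄) = -398.2201
γ_1 = -398.2201 / 9 = -44.247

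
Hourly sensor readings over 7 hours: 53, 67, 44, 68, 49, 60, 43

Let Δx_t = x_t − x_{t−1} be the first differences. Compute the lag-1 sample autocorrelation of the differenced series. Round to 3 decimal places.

-0.847

First differences Δx: 14, -23, 24, -19, 11, -17
Mean of differences = -1.6667
Numerator Σ(Δx_t−Δx̄)(Δx_{t+1}−Δx̄) = -1740.4444
Denominator Σ(Δx_t−Δx̄)² = 2055.3333
r_1(Δx) = -1740.4444 / 2055.3333 = -0.847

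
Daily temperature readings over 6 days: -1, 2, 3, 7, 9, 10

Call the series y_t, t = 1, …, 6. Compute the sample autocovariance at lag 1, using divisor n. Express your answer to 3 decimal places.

Mean ȳ = (-1 + 2 + 3 + 7 + 9 + 10)/6 = 5.0000
Deviations: -6.0000, -3.0000, -2.0000, 2.0000, 4.0000, 5.0000
Σ_{t=1}^{5}(y_t−ȳ)(y_{t+1}−ȳ) = 48.0000
γ_1 = 48.0000 / 6 = 8.000

8.000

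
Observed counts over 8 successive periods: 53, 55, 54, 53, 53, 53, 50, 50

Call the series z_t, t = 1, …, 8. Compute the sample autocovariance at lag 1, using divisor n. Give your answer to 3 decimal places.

1.357

Mean z̄ = (53 + 55 + 54 + 53 + 53 + 53 + 50 + 50)/8 = 52.6250
Deviations: 0.3750, 2.3750, 1.3750, 0.3750, 0.3750, 0.3750, -2.6250, -2.6250
Σ_{t=1}^{7}(z_t−z̄)(z_{t+1}−z̄) = 10.8594
γ_1 = 10.8594 / 8 = 1.357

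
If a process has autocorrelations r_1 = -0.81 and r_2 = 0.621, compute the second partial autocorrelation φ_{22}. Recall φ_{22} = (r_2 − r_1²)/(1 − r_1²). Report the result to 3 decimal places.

-0.102

φ_{22} = (r_2 − r_1²) / (1 − r_1²)
r_1² = (-0.81)² = 0.6561
Numerator = 0.621 − 0.6561 = -0.0351; denominator = 1 − 0.6561 = 0.3439
φ_{22} = -0.0351 / 0.3439 = -0.102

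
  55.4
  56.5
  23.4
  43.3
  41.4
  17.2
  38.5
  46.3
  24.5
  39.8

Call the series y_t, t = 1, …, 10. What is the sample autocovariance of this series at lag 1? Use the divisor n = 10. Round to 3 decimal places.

Mean ȳ = (55.4 + 56.5 + 23.4 + 43.3 + 41.4 + 17.2 + 38.5 + 46.3 + 24.5 + 39.8)/10 = 38.6300
Σ_{t=1}^{9}(y_t−ȳ)(y_{t+1}−ȳ) = -213.1499
γ_1 = -213.1499 / 10 = -21.315

-21.315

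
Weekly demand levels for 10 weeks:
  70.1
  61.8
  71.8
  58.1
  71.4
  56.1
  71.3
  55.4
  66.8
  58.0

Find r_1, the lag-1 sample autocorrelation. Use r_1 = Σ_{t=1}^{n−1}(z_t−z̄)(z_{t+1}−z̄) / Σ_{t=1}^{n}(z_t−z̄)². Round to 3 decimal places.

-0.799

Mean z̄ = (70.1 + 61.8 + 71.8 + 58.1 + 71.4 + 56.1 + 71.3 + 55.4 + 66.8 + 58.0)/10 = 64.0800
Numerator Σ_{t=1}^{9}(z_t−z̄)(z_{t+1}−z̄) = -340.1124
Denominator Σ(z_t−z̄)² = 425.8960
r_1 = -340.1124 / 425.8960 = -0.799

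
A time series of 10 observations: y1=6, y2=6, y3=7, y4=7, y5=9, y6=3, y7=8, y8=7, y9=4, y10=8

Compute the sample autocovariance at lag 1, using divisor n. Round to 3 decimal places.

-1.675

Mean ȳ = (6 + 6 + 7 + 7 + 9 + 3 + 8 + 7 + 4 + 8)/10 = 6.5000
Σ_{t=1}^{9}(y_t−ȳ)(y_{t+1}−ȳ) = -16.7500
γ_1 = -16.7500 / 10 = -1.675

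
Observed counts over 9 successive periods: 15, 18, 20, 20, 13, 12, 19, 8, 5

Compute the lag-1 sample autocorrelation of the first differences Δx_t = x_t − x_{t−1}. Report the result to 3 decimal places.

First differences Δx: 3, 2, 0, -7, -1, 7, -11, -3
Mean of differences = -1.2500
Numerator Σ(Δx_t−Δx̄)(Δx_{t+1}−Δx̄) = -52.0625
Denominator Σ(Δx_t−Δx̄)² = 229.5000
r_1(Δx) = -52.0625 / 229.5000 = -0.227

-0.227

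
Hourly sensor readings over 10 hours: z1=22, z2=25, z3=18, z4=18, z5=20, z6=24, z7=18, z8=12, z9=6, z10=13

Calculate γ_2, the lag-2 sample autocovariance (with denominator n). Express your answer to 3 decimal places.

Mean z̄ = (22 + 25 + 18 + 18 + 20 + 24 + 18 + 12 + 6 + 13)/10 = 17.6000
Σ_{t=1}^{8}(z_t−z̄)(z_{t+2}−z̄) = -5.5200
γ_2 = -5.5200 / 10 = -0.552

-0.552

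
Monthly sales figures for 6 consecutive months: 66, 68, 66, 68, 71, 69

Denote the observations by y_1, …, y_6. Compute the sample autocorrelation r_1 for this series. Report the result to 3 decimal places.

Mean ȳ = (66 + 68 + 66 + 68 + 71 + 69)/6 = 68.0000
Σ(y_t−ȳ)(y_{t+1}−ȳ) = (0.0000) + (0.0000) + (0.0000) + (0.0000) + (3.0000) = 3.0000
Denominator Σ(y_t−ȳ)² = 18.0000
r_1 = 3.0000 / 18.0000 = 0.167

0.167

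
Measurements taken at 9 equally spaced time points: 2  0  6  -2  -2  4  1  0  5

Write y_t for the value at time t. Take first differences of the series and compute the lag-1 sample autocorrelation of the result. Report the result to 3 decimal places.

-0.461

First differences Δy: -2, 6, -8, 0, 6, -3, -1, 5
Mean of differences = 0.3750
Numerator Σ(Δy_t−Δȳ)(Δy_{t+1}−Δȳ) = -80.1406
Denominator Σ(Δy_t−Δȳ)² = 173.8750
r_1(Δy) = -80.1406 / 173.8750 = -0.461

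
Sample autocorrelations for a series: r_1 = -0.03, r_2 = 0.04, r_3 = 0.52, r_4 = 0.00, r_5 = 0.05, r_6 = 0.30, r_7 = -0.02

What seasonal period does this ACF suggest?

The largest autocorrelation is r_3 = 0.52, with a weaker echo at lag 6 (0.30); the remaining lags stay at or below 0.05.
The dominant spike at lag 3 indicates a seasonal period of 3.

3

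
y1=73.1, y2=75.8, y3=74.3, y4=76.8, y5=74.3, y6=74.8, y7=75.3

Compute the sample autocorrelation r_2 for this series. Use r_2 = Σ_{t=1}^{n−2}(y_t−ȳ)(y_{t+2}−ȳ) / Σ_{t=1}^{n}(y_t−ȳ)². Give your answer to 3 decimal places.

0.317

Mean ȳ = (73.1 + 75.8 + 74.3 + 76.8 + 74.3 + 74.8 + 75.3)/7 = 74.9143
Deviations from mean: -1.8143, 0.8857, -0.6143, 1.8857, -0.6143, -0.1143, 0.3857
Σ(y_t−ȳ)(y_{t+2}−ȳ) = (1.1145) + (1.6702) + (0.3773) + (-0.2155) + (-0.2369) = 2.7096
Denominator Σ(y_t−ȳ)² = 8.5486
r_2 = 2.7096 / 8.5486 = 0.317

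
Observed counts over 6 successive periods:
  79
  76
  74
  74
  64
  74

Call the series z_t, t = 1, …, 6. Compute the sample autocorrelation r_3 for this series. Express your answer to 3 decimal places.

-0.163

Mean z̄ = (79 + 76 + 74 + 74 + 64 + 74)/6 = 73.5000
Deviations from mean: 5.5000, 2.5000, 0.5000, 0.5000, -9.5000, 0.5000
Σ(z_t−z̄)(z_{t+3}−z̄) = (2.7500) + (-23.7500) + (0.2500) = -20.7500
Denominator Σ(z_t−z̄)² = 127.5000
r_3 = -20.7500 / 127.5000 = -0.163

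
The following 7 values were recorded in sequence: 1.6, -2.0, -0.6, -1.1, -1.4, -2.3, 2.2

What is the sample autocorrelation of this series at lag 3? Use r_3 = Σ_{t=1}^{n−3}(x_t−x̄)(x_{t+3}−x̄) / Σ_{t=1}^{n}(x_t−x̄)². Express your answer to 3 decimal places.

Mean x̄ = (1.6 − 2.0 − 0.6 − 1.1 − 1.4 − 2.3 + 2.2)/7 = -0.5143
Σ(x_t−x̄)(x_{t+3}−x̄) = (-1.2384) + (1.3159) + (0.1531) + (-1.5898) = -1.3592
Denominator Σ(x_t−x̄)² = 18.3686
r_3 = -1.3592 / 18.3686 = -0.074

-0.074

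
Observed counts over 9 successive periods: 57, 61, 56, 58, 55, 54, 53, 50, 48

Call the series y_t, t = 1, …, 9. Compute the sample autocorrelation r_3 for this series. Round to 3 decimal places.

0.049

Mean ȳ = (57 + 61 + 56 + 58 + 55 + 54 + 53 + 50 + 48)/9 = 54.6667
Σ(y_t−ȳ)(y_{t+3}−ȳ) = (7.7778) + (2.1111) + (-0.8889) + (-5.5556) + (-1.5556) + (4.4444) = 6.3333
Denominator Σ(y_t−ȳ)² = 128.0000
r_3 = 6.3333 / 128.0000 = 0.049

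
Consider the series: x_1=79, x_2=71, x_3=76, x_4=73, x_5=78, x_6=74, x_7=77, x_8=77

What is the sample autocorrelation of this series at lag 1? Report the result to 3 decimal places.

-0.555

Mean x̄ = (79 + 71 + 76 + 73 + 78 + 74 + 77 + 77)/8 = 75.6250
Σ(x_t−x̄)(x_{t+1}−x̄) = (-15.6094) + (-1.7344) + (-0.9844) + (-6.2344) + (-3.8594) + (-2.2344) + (1.8906) = -28.7656
Denominator Σ(x_t−x̄)² = 51.8750
r_1 = -28.7656 / 51.8750 = -0.555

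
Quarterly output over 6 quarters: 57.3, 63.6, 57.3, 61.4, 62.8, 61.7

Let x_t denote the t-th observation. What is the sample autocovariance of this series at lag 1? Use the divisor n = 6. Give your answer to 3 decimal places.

Mean x̄ = (57.3 + 63.6 + 57.3 + 61.4 + 62.8 + 61.7)/6 = 60.6833
Σ_{t=1}^{5}(x_t−x̄)(x_{t+1}−x̄) = -18.4919
γ_1 = -18.4919 / 6 = -3.082

-3.082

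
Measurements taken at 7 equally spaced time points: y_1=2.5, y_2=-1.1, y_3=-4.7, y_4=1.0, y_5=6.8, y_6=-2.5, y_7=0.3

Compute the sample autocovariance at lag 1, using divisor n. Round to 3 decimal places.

-1.882

Mean ȳ = (2.5 − 1.1 − 4.7 + 1.0 + 6.8 − 2.5 + 0.3)/7 = 0.3286
Σ_{t=1}^{6}(y_t−ȳ)(y_{t+1}−ȳ) = -13.1737
γ_1 = -13.1737 / 7 = -1.882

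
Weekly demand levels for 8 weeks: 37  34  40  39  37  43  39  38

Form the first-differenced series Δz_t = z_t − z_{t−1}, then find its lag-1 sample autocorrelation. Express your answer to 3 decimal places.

-0.532

First differences Δz: -3, 6, -1, -2, 6, -4, -1
Mean of differences = 0.1429
Numerator Σ(Δz_t−Δz̄)(Δz_{t+1}−Δz̄) = -54.7347
Denominator Σ(Δz_t−Δz̄)² = 102.8571
r_1(Δz) = -54.7347 / 102.8571 = -0.532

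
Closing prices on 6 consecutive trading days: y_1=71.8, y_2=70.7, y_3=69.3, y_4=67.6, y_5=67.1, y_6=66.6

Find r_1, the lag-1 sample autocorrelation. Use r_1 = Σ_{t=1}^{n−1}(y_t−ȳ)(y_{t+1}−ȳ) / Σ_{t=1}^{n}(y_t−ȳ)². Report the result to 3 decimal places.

0.538

Mean ȳ = (71.8 + 70.7 + 69.3 + 67.6 + 67.1 + 66.6)/6 = 68.8500
Deviations from mean: 2.9500, 1.8500, 0.4500, -1.2500, -1.7500, -2.2500
Numerator Σ_{t=1}^{5}(y_t−ȳ)(y_{t+1}−ȳ) = 11.8525
Denominator Σ(y_t−ȳ)² = 22.0150
r_1 = 11.8525 / 22.0150 = 0.538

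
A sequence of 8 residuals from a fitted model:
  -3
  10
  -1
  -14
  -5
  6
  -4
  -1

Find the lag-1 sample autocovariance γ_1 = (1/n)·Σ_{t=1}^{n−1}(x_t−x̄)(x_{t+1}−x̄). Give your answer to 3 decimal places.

Mean x̄ = (-3 + 10 − 1 − 14 − 5 + 6 − 4 − 1)/8 = -1.5000
Deviations: -1.5000, 11.5000, 0.5000, -12.5000, -3.5000, 7.5000, -2.5000, 0.5000
Σ_{t=1}^{7}(x_t−x̄)(x_{t+1}−x̄) = -20.2500
γ_1 = -20.2500 / 8 = -2.531

-2.531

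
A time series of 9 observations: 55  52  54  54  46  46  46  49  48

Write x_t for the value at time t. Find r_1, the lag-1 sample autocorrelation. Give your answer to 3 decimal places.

Mean x̄ = (55 + 52 + 54 + 54 + 46 + 46 + 46 + 49 + 48)/9 = 50.0000
Numerator Σ_{t=1}^{8}(x_t−x̄)(x_{t+1}−x̄) = 56.0000
Denominator Σ(x_t−x̄)² = 114.0000
r_1 = 56.0000 / 114.0000 = 0.491

0.491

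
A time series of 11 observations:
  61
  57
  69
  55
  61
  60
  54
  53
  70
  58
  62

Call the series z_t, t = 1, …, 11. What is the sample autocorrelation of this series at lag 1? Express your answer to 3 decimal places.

Mean z̄ = (61 + 57 + 69 + 55 + 61 + 60 + 54 + 53 + 70 + 58 + 62)/11 = 60.0000
Numerator Σ_{t=1}^{10}(z_t−z̄)(z_{t+1}−z̄) = -132.0000
Denominator Σ(z_t−z̄)² = 310.0000
r_1 = -132.0000 / 310.0000 = -0.426

-0.426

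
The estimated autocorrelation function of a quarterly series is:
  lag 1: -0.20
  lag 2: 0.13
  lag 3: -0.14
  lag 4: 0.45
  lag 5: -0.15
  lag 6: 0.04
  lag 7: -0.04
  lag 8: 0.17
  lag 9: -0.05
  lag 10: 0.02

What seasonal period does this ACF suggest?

The largest autocorrelation is r_4 = 0.45, with a weaker echo at lag 8 (0.17); the remaining lags stay at or below 0.13.
The dominant spike at lag 4 indicates a seasonal period of 4.

4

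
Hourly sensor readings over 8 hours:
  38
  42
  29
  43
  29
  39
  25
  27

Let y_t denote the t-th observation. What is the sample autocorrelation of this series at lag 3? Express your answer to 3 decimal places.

Mean ȳ = (38 + 42 + 29 + 43 + 29 + 39 + 25 + 27)/8 = 34.0000
Deviations from mean: 4.0000, 8.0000, -5.0000, 9.0000, -5.0000, 5.0000, -9.0000, -7.0000
Σ(y_t−ȳ)(y_{t+3}−ȳ) = (36.0000) + (-40.0000) + (-25.0000) + (-81.0000) + (35.0000) = -75.0000
Denominator Σ(y_t−ȳ)² = 366.0000
r_3 = -75.0000 / 366.0000 = -0.205

-0.205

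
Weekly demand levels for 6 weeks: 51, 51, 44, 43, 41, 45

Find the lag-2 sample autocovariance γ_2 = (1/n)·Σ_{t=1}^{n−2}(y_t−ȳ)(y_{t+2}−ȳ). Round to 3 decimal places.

Mean ȳ = (51 + 51 + 44 + 43 + 41 + 45)/6 = 45.8333
Deviations: 5.1667, 5.1667, -1.8333, -2.8333, -4.8333, -0.8333
Σ_{t=1}^{4}(y_t−ȳ)(y_{t+2}−ȳ) = -12.8889
γ_2 = -12.8889 / 6 = -2.148

-2.148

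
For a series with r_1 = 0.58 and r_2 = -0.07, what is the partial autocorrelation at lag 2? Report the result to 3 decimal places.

φ_{22} = (r_2 − r_1²) / (1 − r_1²)
r_1² = (0.58)² = 0.3364
Numerator = -0.07 − 0.3364 = -0.4064; denominator = 1 − 0.3364 = 0.6636
φ_{22} = -0.4064 / 0.6636 = -0.612

-0.612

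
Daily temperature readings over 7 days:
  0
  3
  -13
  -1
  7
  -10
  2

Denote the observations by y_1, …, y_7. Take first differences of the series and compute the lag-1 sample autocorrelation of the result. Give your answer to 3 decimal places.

-0.530

First differences Δy: 3, -16, 12, 8, -17, 12
Mean of differences = 0.3333
Numerator Σ(Δy_t−Δȳ)(Δy_{t+1}−Δȳ) = -479.7778
Denominator Σ(Δy_t−Δȳ)² = 905.3333
r_1(Δy) = -479.7778 / 905.3333 = -0.530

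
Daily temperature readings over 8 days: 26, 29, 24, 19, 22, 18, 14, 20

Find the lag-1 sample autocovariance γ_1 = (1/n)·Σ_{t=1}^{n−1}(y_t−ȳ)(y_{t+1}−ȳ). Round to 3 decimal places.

Mean ȳ = (26 + 29 + 24 + 19 + 22 + 18 + 14 + 20)/8 = 21.5000
Σ_{t=1}^{7}(y_t−ȳ)(y_{t+1}−ȳ) = 80.7500
γ_1 = 80.7500 / 8 = 10.094

10.094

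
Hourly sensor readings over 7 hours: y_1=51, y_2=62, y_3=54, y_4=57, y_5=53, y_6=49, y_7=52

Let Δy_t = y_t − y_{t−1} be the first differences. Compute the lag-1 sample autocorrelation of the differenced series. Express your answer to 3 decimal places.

-0.502

First differences Δy: 11, -8, 3, -4, -4, 3
Mean of differences = 0.1667
Numerator Σ(Δy_t−Δȳ)(Δy_{t+1}−Δȳ) = -117.8611
Denominator Σ(Δy_t−Δȳ)² = 234.8333
r_1(Δy) = -117.8611 / 234.8333 = -0.502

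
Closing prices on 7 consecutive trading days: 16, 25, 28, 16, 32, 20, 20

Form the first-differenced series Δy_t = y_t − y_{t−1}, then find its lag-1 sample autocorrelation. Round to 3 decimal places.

First differences Δy: 9, 3, -12, 16, -12, 0
Mean of differences = 0.6667
Numerator Σ(Δy_t−Δȳ)(Δy_{t+1}−Δȳ) = -390.1111
Denominator Σ(Δy_t−Δȳ)² = 631.3333
r_1(Δy) = -390.1111 / 631.3333 = -0.618

-0.618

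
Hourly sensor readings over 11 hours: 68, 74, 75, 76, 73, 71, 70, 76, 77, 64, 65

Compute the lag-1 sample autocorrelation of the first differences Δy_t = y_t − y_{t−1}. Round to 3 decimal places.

First differences Δy: 6, 1, 1, -3, -2, -1, 6, 1, -13, 1
Mean of differences = -0.3000
Numerator Σ(Δy_t−Δȳ)(Δy_{t+1}−Δȳ) = -17.0900
Denominator Σ(Δy_t−Δȳ)² = 258.1000
r_1(Δy) = -17.0900 / 258.1000 = -0.066

-0.066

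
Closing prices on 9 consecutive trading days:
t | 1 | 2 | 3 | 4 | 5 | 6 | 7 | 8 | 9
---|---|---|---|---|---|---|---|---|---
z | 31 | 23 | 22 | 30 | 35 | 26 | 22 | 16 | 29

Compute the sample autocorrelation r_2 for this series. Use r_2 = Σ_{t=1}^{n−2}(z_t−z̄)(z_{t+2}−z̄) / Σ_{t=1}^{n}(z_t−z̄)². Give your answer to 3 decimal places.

-0.426

Mean z̄ = (31 + 23 + 22 + 30 + 35 + 26 + 22 + 16 + 29)/9 = 26.0000
Σ(z_t−z̄)(z_{t+2}−z̄) = (-20.0000) + (-12.0000) + (-36.0000) + (0.0000) + (-36.0000) + (0.0000) + (-12.0000) = -116.0000
Denominator Σ(z_t−z̄)² = 272.0000
r_2 = -116.0000 / 272.0000 = -0.426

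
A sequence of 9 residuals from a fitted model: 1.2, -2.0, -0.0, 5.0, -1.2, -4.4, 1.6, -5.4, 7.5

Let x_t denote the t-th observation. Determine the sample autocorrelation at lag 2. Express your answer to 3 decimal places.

0.010

Mean x̄ = (1.2 − 2.0 − 0.0 + 5.0 − 1.2 − 4.4 + 1.6 − 5.4 + 7.5)/9 = 0.2556
Numerator Σ_{t=1}^{7}(x_t−x̄)(x_{t+2}−x̄) = 1.4538
Denominator Σ(x_t−x̄)² = 138.6222
r_2 = 1.4538 / 138.6222 = 0.010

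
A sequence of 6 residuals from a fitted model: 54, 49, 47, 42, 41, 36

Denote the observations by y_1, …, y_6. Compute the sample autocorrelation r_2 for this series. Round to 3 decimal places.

0.120

Mean ȳ = (54 + 49 + 47 + 42 + 41 + 36)/6 = 44.8333
Deviations from mean: 9.1667, 4.1667, 2.1667, -2.8333, -3.8333, -8.8333
Numerator Σ_{t=1}^{4}(y_t−ȳ)(y_{t+2}−ȳ) = 24.7778
Denominator Σ(y_t−ȳ)² = 206.8333
r_2 = 24.7778 / 206.8333 = 0.120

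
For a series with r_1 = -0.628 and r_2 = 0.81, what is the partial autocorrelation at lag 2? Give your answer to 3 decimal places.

0.686

φ_{22} = (r_2 − r_1²) / (1 − r_1²)
r_1² = (-0.628)² = 0.394384
Numerator = 0.81 − 0.3944 = 0.4156; denominator = 1 − 0.3944 = 0.6056
φ_{22} = 0.4156 / 0.6056 = 0.686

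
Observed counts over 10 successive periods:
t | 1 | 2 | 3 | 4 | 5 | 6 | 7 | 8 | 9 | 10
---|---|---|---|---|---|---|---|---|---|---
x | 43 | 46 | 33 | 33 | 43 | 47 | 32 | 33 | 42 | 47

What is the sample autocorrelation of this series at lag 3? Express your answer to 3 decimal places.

-0.162

Mean x̄ = (43 + 46 + 33 + 33 + 43 + 47 + 32 + 33 + 42 + 47)/10 = 39.9000
Σ(x_t−x̄)(x_{t+3}−x̄) = (-21.3900) + (18.9100) + (-48.9900) + (54.5100) + (-21.3900) + (14.9100) + (-56.0900) = -59.5300
Denominator Σ(x_t−x̄)² = 366.9000
r_3 = -59.5300 / 366.9000 = -0.162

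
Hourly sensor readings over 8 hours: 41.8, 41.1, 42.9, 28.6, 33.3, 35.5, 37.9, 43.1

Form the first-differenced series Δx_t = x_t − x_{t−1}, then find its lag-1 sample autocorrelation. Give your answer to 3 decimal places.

First differences Δx: -0.7, 1.8, -14.3, 4.7, 2.2, 2.4, 5.2
Mean of differences = 0.1857
Numerator Σ(Δx_t−Δx̄)(Δx_{t+1}−Δx̄) = -65.5502
Denominator Σ(Δx_t−Δx̄)² = 267.7086
r_1(Δx) = -65.5502 / 267.7086 = -0.245

-0.245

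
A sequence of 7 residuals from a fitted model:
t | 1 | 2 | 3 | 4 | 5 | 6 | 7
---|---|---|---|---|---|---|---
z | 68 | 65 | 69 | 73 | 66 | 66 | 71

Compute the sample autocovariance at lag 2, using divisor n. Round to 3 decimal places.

-4.901

Mean z̄ = (68 + 65 + 69 + 73 + 66 + 66 + 71)/7 = 68.2857
Deviations: -0.2857, -3.2857, 0.7143, 4.7143, -2.2857, -2.2857, 2.7143
Σ_{t=1}^{5}(z_t−z̄)(z_{t+2}−z̄) = -34.3061
γ_2 = -34.3061 / 7 = -4.901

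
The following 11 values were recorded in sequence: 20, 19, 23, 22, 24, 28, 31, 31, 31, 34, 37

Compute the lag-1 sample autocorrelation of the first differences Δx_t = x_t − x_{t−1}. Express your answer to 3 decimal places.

-0.260

First differences Δx: -1, 4, -1, 2, 4, 3, 0, 0, 3, 3
Mean of differences = 1.7000
Numerator Σ(Δx_t−Δx̄)(Δx_{t+1}−Δx̄) = -9.3900
Denominator Σ(Δx_t−Δx̄)² = 36.1000
r_1(Δx) = -9.3900 / 36.1000 = -0.260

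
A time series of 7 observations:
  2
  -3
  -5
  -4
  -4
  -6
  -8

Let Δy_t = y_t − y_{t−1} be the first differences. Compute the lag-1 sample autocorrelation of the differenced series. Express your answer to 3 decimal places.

0.198

First differences Δy: -5, -2, 1, 0, -2, -2
Mean of differences = -1.6667
Numerator Σ(Δy_t−Δȳ)(Δy_{t+1}−Δȳ) = 4.2222
Denominator Σ(Δy_t−Δȳ)² = 21.3333
r_1(Δy) = 4.2222 / 21.3333 = 0.198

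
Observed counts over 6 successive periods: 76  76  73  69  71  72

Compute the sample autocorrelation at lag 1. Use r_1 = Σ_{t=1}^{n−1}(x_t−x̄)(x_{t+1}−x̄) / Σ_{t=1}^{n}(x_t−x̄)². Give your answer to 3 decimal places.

0.476

Mean x̄ = (76 + 76 + 73 + 69 + 71 + 72)/6 = 72.8333
Deviations from mean: 3.1667, 3.1667, 0.1667, -3.8333, -1.8333, -0.8333
Σ(x_t−x̄)(x_{t+1}−x̄) = (10.0278) + (0.5278) + (-0.6389) + (7.0278) + (1.5278) = 18.4722
Denominator Σ(x_t−x̄)² = 38.8333
r_1 = 18.4722 / 38.8333 = 0.476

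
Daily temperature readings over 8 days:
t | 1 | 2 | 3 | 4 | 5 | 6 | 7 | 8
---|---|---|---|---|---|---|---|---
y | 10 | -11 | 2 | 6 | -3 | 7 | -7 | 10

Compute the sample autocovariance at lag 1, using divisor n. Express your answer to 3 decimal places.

-33.820

Mean ȳ = (10 − 11 + 2 + 6 − 3 + 7 − 7 + 10)/8 = 1.7500
Deviations: 8.2500, -12.7500, 0.2500, 4.2500, -4.7500, 5.2500, -8.7500, 8.2500
Σ_{t=1}^{7}(y_t−ȳ)(y_{t+1}−ȳ) = -270.5625
γ_1 = -270.5625 / 8 = -33.820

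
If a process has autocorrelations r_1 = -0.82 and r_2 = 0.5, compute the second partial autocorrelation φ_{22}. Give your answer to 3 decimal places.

φ_{22} = (r_2 − r_1²) / (1 − r_1²)
r_1² = (-0.82)² = 0.6724
Numerator = 0.5 − 0.6724 = -0.1724; denominator = 1 − 0.6724 = 0.3276
φ_{22} = -0.1724 / 0.3276 = -0.526

-0.526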